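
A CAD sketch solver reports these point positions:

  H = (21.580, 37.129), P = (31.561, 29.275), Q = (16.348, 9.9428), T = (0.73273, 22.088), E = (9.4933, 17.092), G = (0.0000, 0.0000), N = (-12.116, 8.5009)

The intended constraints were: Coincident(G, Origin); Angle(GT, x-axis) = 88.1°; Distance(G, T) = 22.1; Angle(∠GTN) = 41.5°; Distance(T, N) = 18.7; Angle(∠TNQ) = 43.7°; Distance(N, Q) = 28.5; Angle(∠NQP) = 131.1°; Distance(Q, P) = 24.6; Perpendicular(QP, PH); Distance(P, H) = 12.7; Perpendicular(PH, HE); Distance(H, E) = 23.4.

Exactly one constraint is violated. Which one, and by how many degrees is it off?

Perpendicular(PH, HE) — off by 7.10°.

G = (0.00, 0.00) ✓; GT at 88.10° ✓; |GT| = 22.10 ✓; ∠GTN = 41.50° ✓; |TN| = 18.70 ✓; ∠TNQ = 43.70° ✓; |NQ| = 28.50 ✓; ∠NQP = 131.1° ✓; |QP| = 24.60 ✓; ∠(QP, PH) = 90.00° ✓; |PH| = 12.70 ✓; ∠(PH, HE) = 97.10° ✗; |HE| = 23.40 ✓.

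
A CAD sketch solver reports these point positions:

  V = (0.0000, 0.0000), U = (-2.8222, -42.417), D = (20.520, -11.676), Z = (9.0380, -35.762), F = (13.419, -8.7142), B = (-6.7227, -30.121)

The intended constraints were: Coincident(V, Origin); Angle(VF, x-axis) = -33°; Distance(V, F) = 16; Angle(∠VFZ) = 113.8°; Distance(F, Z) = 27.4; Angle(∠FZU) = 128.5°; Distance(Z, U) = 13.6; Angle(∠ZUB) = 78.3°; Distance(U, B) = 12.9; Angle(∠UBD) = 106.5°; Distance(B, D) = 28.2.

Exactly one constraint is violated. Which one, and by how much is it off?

Distance(B, D) = 28.2 — off by 4.70.

V = (0.00, 0.00) ✓; VF at -33.00° ✓; |VF| = 16.00 ✓; ∠VFZ = 113.8° ✓; |FZ| = 27.40 ✓; ∠FZU = 128.5° ✓; |ZU| = 13.60 ✓; ∠ZUB = 78.30° ✓; |UB| = 12.90 ✓; ∠UBD = 106.5° ✓; |BD| = 32.90 ✗.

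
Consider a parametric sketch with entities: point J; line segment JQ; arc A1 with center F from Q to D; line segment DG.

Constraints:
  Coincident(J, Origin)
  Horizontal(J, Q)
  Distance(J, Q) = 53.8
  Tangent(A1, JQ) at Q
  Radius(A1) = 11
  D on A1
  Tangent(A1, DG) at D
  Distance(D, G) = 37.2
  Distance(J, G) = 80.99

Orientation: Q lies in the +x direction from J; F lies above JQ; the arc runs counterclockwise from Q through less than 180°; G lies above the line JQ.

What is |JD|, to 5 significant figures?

65.708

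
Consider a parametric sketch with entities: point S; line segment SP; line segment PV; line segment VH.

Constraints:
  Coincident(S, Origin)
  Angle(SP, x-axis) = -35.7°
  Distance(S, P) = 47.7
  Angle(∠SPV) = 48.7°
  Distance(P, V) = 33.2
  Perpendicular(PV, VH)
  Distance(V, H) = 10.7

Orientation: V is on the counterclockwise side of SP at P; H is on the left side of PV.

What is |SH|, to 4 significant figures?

25.19

∠SPV = 48.7°, so PV runs at -35.7° + (180° − 48.7°) = 95.60° from the x-axis; with |PV| = 33.2, V = P + 33.2·(cos 95.60°, sin 95.60°) = (35.50, 5.207). PV ⟂ VH; with |VH| = 10.7 on the left of PV, H = V + 10.7·(-0.9952, -0.09758) = (24.85, 4.162). Then |SH| = |H − S| = 25.19.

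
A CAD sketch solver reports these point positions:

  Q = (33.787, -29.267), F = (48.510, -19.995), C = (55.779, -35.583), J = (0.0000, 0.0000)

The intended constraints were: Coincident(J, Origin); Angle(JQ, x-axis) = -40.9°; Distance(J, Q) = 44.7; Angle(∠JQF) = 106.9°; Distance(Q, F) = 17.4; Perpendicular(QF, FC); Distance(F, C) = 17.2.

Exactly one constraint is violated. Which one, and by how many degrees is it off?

Perpendicular(QF, FC) — off by 7.20°.

J = (0.00, 0.00) ✓; JQ at -40.90° ✓; |JQ| = 44.70 ✓; ∠JQF = 106.9° ✓; |QF| = 17.40 ✓; ∠(QF, FC) = 97.20° ✗; |FC| = 17.20 ✓.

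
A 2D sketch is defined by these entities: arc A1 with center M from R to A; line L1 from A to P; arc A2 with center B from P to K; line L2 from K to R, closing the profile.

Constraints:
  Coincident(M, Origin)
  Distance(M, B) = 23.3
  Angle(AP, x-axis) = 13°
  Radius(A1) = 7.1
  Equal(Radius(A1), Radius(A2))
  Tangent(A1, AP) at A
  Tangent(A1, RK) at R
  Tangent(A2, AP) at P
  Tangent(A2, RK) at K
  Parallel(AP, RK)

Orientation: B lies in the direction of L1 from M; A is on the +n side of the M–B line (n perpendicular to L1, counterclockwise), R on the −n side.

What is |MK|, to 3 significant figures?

24.4

Tangency of A1 to both parallel lines with radius 7.1 puts A and R at M ± 7.1·n: A = (-1.60, 6.92), R = (1.60, -6.92). Equal radii place P and K the same way about B: P = B + 7.1·n = (21.1, 12.2), K = B − 7.1·n = (24.3, -1.68). Then |MK| = |K − M| = 24.4.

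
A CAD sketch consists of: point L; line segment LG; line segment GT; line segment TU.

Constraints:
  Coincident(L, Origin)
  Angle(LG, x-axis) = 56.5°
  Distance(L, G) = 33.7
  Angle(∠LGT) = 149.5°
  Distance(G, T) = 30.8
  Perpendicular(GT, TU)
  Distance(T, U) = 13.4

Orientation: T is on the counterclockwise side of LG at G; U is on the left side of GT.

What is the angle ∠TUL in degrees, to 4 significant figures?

93.54°

L is at the origin; LG runs at 56.5° with length 33.7, so G = 33.7·(cos 56.5°, sin 56.5°) = (18.60, 28.10). ∠LGT = 149.5°, so GT runs at 56.5° + (180° − 149.5°) = 87.00° from the x-axis; with |GT| = 30.8, T = G + 30.8·(cos 87.00°, sin 87.00°) = (20.21, 58.86). GT ⟂ TU; with |TU| = 13.4 on the left of GT, U = T + 13.4·(-0.9986, 0.05234) = (6.831, 59.56). Then cos ∠TUL = UT·UL / (|UT||UL|), giving 93.54°.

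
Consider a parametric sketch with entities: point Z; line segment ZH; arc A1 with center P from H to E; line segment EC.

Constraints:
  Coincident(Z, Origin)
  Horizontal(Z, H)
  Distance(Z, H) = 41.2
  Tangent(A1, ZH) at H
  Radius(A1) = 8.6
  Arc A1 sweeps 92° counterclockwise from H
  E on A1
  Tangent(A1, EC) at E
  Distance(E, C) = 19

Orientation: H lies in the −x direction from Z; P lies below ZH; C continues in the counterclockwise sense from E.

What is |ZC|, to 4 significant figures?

56.50

Z is at the origin; Z and H share the same y with |ZH| = 41.2 and H on the −x side, so H = (-41.20, 0.000). Tangency of A1 to ZH means the radius PH is perpendicular to ZH, so P = H + (0, -8.6) = (-41.20, -8.600). On A1, H sits at bearing 90° from P; a 92° counterclockwise sweep puts E at bearing 182°, so E = P + 8.6·(cos 182°, sin 182°) = (-49.79, -8.900). A1 meets EC tangentially, so PE is at right angles to EC, so EC runs along (−sin 182°, cos 182°); with |EC| = 19.0, C = (-49.13, -27.89). Then |ZC| = |C − Z| = 56.50.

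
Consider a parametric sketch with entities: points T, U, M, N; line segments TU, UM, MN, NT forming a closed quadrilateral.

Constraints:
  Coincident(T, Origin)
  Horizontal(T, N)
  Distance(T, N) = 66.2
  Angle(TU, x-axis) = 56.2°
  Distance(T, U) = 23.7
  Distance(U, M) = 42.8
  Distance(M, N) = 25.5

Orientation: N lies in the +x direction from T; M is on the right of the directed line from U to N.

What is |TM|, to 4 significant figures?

44.49

Checks: |UM| = 42.80 ✓; |MN| = 25.50 ✓.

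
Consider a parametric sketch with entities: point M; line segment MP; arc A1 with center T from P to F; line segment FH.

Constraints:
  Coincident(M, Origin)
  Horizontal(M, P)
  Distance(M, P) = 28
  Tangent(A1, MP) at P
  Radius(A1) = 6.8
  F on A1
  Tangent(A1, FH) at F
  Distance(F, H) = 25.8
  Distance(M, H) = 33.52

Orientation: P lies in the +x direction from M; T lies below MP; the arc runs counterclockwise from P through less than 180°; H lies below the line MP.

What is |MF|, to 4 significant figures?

22.02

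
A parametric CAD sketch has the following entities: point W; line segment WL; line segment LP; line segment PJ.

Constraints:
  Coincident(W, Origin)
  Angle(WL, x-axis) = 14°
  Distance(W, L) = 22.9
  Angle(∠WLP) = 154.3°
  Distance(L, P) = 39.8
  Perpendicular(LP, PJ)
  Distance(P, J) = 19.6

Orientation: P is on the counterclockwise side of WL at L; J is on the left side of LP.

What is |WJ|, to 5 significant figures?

61.203

W is at the origin; WL runs at 14.0° with length 22.9, so L = 22.9·(cos 14.0°, sin 14.0°) = (22.220, 5.5400). ∠WLP = 154.3°, so LP runs at 14.0° + (180° − 154.3°) = 39.700° from the x-axis; with |LP| = 39.8, P = L + 39.8·(cos 39.700°, sin 39.700°) = (52.842, 30.963). The perpendicularity gives PJ at right angles to LP; with |PJ| = 19.6 on the left of LP, J = P + 19.6·(-0.63877, 0.76940) = (40.322, 46.043). Then |WJ| = |J − W| = 61.203.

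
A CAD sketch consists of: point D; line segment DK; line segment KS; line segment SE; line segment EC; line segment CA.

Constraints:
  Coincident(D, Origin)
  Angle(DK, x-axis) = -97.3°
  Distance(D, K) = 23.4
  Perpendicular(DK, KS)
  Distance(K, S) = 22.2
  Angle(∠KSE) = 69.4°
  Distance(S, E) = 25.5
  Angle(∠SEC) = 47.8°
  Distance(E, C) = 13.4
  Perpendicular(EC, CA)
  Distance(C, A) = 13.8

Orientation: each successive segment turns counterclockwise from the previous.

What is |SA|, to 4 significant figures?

6.310

∠SEC = 47.8° gives EC at -124.5° from the x-axis; with |EC| = 13.4, C = (5.591, -12.26). The perpendicularity gives CA at right angles to EC, so CA runs at -34.50°; with |CA| = 13.8, A = (16.96, -20.07). Then |SA| = |A − S| = 6.310.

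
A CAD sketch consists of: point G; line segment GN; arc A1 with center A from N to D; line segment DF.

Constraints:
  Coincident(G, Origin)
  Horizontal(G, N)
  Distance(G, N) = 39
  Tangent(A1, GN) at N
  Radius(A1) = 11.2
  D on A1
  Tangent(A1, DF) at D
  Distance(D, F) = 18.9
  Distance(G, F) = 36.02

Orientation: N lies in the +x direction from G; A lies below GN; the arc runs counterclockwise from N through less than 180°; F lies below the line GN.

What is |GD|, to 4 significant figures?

29.40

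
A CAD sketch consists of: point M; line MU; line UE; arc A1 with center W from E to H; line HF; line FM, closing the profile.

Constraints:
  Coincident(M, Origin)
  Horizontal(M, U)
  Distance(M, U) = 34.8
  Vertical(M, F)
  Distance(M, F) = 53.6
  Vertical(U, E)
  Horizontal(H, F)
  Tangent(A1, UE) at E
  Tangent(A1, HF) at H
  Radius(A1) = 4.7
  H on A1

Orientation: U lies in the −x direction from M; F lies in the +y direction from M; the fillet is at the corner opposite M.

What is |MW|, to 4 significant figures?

57.42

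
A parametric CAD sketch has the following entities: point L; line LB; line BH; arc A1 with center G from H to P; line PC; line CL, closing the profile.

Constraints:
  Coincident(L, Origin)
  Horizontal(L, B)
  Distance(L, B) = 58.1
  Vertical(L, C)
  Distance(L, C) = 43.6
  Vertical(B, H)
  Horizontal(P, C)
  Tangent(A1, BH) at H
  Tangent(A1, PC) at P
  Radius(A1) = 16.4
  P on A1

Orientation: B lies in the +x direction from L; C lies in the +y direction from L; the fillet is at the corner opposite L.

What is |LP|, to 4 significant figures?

60.33

L is at the origin; L and B share the same y with |LB| = 58.1 and B on the +x side, so B = (58.10, 0.000). L and C share the same x with |LC| = 43.6 and C on the +y side, so C = (0.000, 43.60). The virtual corner opposite L is at (58.10, 43.60). A1 meets BH tangentially, so GH is at right angles to BH and the tangent condition forces GP to be normal to PC, with radius 16.4, so the center G sits 16.4 in from both sides at G = (41.70, 27.20). That places the tangent points at H = (58.10, 27.20) on BH and P = (41.70, 43.60) on PC. Then |LP| = |P − L| = 60.33.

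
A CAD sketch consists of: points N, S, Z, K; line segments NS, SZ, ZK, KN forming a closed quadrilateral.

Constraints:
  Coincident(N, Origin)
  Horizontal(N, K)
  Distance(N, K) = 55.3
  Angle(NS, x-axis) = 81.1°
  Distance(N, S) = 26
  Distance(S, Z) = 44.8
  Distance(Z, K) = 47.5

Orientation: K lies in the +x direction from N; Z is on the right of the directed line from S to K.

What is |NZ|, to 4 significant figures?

21.79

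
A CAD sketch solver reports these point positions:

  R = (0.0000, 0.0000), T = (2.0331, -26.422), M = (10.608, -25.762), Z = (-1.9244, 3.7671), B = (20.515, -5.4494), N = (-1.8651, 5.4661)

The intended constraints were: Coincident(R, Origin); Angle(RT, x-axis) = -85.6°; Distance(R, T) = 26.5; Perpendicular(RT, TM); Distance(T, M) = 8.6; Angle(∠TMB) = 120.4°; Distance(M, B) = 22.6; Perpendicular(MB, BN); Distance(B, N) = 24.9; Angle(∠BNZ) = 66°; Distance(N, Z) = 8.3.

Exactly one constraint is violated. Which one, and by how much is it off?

Distance(N, Z) = 8.3 — off by 6.60.

R = (0.00, 0.00) ✓; RT at -85.60° ✓; |RT| = 26.50 ✓; ∠(RT, TM) = 90.00° ✓; |TM| = 8.600 ✓; ∠TMB = 120.4° ✓; |MB| = 22.60 ✓; ∠(MB, BN) = 90.00° ✓; |BN| = 24.90 ✓; ∠BNZ = 66.00° ✓; |NZ| = 1.700 ✗.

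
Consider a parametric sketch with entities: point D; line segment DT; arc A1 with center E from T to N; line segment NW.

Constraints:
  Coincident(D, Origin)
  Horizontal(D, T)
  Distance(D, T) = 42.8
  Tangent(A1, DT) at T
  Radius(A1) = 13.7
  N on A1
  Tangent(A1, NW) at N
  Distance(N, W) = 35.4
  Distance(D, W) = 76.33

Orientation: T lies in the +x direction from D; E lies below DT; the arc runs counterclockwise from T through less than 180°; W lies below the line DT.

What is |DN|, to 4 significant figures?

41.09

Checks: |EN| = 13.70 ✓; ∠(EN, NW) = 90.00° ✓; |NW| = 35.40 ✓; |DW| = 76.33 ✓.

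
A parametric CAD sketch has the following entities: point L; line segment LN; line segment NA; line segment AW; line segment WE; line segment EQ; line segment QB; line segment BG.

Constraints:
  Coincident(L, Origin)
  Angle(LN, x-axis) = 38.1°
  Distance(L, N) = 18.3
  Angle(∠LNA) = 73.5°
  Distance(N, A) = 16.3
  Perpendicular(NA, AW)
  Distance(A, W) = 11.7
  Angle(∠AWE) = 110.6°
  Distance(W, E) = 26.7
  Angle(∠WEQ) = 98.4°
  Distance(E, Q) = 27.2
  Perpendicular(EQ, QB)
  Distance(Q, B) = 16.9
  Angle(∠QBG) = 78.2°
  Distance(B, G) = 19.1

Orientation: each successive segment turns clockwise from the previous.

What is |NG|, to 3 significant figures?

7.50

L is at the origin; LN runs at 38.1° with length 18.3, so N = (14.4, 11.3). ∠LNA = 73.5° gives NA at -68.4° from the x-axis; with |NA| = 16.3, A = (20.4, -3.86). NA is perpendicular to AW, so AW runs at -158°; with |AW| = 11.7, W = (9.52, -8.17). ∠AWE = 110.6° gives WE at 132° from the x-axis; with |WE| = 26.7, E = (-8.41, 11.6). ∠WEQ = 98.4° gives EQ at 50.6° from the x-axis; with |EQ| = 27.2, Q = (8.85, 32.6). EQ ⟂ QB, so QB runs at -39.4°; with |QB| = 16.9, B = (21.9, 21.9). ∠QBG = 78.2° gives BG at -141° from the x-axis; with |BG| = 19.1, G = (7.03, 9.93). Then |NG| = |G − N| = 7.50.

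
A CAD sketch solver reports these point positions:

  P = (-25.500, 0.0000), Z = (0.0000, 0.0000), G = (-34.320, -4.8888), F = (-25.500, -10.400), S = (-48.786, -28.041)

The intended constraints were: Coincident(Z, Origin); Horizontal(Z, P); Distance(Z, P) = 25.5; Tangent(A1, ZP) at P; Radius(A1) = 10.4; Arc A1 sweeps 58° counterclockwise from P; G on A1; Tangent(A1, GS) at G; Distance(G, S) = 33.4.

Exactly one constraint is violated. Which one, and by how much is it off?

Distance(G, S) = 33.4 — off by 6.10.

Z = (0.00, 0.00) ✓; Z.y = 0.00, P.y = 0.00 ✓; |ZP| = 25.50 ✓; ∠(FP, PZ) = 90.00° ✓; |FP| = 10.40 ✓; bearing(F→G) − bearing(F→P) = 58.00° ✓; |FG| = 10.40 ✓; ∠(FG, GS) = 90.00° ✓; |GS| = 27.30 ✗.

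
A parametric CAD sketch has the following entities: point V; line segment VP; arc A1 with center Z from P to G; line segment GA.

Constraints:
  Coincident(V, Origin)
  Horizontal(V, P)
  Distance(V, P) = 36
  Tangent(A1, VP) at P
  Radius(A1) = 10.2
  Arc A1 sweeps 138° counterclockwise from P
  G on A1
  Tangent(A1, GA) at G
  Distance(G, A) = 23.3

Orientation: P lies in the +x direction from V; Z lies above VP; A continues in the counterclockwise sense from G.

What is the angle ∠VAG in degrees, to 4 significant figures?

85.40°

On A1, P sits at bearing -90° from Z; a 138° counterclockwise sweep puts G at bearing 48°, so G = Z + 10.2·(cos 48°, sin 48°) = (42.83, 17.78). A1 meets GA tangentially, so ZG is at right angles to GA, so GA runs along (−sin 48°, cos 48°); with |GA| = 23.3, A = (25.51, 33.37). Then cos ∠VAG = AV·AG / (|AV||AG|), giving 85.40°.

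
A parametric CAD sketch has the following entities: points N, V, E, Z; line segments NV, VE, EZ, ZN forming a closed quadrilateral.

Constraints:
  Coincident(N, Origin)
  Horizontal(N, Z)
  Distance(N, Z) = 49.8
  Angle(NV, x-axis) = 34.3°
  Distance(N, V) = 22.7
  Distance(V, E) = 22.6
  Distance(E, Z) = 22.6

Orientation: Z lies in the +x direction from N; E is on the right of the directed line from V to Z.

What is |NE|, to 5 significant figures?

29.506

N is at the origin; NZ is horizontal with |NZ| = 49.8 and Z in +x, so Z = (49.8, 0). NV runs at 34.3° with |NV| = 22.7, so V = (18.752, 12.792). E is determined by |VE| = 22.6 and |EZ| = 22.6 together: it lies at the intersection of circle(V, 22.6) and circle(Z, 22.6). With |VZ| = 33.580, the foot of the radical line on VZ is 16.790 from V and the perpendicular offset is √(22.6² − 16.790²) = 15.128. Taking the right-of-VZ solution: E = (28.513, -7.5915).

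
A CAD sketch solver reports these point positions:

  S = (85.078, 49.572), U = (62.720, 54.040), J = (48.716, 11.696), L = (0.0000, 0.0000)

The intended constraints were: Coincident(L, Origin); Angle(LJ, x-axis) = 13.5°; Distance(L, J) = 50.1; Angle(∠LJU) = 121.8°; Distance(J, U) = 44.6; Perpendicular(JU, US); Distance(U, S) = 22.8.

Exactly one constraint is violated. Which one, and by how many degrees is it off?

Perpendicular(JU, US) — off by 7.00°.

L = (0.00, 0.00) ✓; LJ at 13.50° ✓; |LJ| = 50.10 ✓; ∠LJU = 121.8° ✓; |JU| = 44.60 ✓; ∠(JU, US) = 83.00° ✗; |US| = 22.80 ✓.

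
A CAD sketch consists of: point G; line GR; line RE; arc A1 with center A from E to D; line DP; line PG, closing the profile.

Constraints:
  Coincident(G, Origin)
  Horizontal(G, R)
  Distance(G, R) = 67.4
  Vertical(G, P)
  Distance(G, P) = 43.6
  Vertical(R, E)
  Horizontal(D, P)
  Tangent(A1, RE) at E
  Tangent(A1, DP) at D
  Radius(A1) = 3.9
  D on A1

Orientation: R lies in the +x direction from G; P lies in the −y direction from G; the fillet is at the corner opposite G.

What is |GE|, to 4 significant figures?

78.22

G is at the origin; G and R share the same y with |GR| = 67.4 and R on the +x side, so R = (67.40, 0.000). GP is vertical with |GP| = 43.6 and P on the −y side, so P = (0.000, -43.60). The virtual corner opposite G is at (67.40, -43.60). Since A1 is tangent to RE there, AE ⟂ RE and tangency of A1 to DP means the radius AD is perpendicular to DP, with radius 3.9, so the center A sits 3.9 in from both sides at A = (63.50, -39.70). That places the tangent points at E = (67.40, -39.70) on RE and D = (63.50, -43.60) on DP. Then |GE| = |E − G| = 78.22.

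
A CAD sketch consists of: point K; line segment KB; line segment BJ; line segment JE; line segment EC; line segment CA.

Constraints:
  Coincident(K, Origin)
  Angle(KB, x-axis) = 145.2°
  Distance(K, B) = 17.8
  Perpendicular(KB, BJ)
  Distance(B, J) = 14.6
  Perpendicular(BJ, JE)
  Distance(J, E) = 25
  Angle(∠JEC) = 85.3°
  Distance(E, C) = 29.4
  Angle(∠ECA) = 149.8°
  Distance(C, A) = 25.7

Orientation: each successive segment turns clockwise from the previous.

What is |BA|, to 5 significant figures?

36.638

∠JEC = 85.3° gives EC at -129.50° from the x-axis; with |EC| = 29.4, C = (-4.4560, -14.806). ∠ECA = 149.8° gives CA at -159.70° from the x-axis; with |CA| = 25.7, A = (-28.560, -23.722). Then |BA| = |A − B| = 36.638.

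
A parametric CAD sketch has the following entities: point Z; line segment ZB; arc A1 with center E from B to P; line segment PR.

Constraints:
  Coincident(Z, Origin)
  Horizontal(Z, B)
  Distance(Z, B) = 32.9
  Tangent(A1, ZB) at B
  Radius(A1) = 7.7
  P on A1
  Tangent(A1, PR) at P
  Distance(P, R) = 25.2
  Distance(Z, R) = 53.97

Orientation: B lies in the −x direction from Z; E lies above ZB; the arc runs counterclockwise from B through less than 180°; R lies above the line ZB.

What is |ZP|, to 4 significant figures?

29.94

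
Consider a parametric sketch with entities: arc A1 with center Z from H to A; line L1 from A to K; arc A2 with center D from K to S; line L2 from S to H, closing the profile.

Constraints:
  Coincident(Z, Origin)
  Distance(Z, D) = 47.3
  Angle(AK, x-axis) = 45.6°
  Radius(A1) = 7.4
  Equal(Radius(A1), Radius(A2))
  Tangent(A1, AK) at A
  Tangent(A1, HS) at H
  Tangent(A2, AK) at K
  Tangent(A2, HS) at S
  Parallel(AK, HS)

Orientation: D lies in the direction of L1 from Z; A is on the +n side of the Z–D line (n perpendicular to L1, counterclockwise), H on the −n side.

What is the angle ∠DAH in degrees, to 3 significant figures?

81.1°

Z is at the origin and D lies 47.3 along u from Z, so D = 47.3·u = (33.1, 33.8). Tangency of A1 to both parallel lines with radius 7.4 puts A and H at Z ± 7.4·n: A = (-5.29, 5.18), H = (5.29, -5.18). Then cos ∠DAH = AD·AH / (|AD||AH|), giving 81.1°.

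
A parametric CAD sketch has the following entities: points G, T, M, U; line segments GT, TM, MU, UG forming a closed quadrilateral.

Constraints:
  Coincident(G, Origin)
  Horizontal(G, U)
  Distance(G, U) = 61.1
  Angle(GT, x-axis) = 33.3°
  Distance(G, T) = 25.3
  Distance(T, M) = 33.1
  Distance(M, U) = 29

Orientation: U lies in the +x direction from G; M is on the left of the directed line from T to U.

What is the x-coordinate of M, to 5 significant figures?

51.395

G is at the origin; G and U share the same y with |GU| = 61.1 and U in +x, so U = (61.1, 0). GT runs at 33.3° with |GT| = 25.3, so T = (21.146, 13.890). M is determined by |TM| = 33.1 and |MU| = 29.0 together: it lies at the intersection of circle(T, 33.1) and circle(U, 29.0). With |TU| = 42.300, the foot of the radical line on TU is 24.159 from T and the perpendicular offset is √(33.1² − 24.159²) = 22.626. Taking the left-of-TU solution: M = (51.395, 27.328).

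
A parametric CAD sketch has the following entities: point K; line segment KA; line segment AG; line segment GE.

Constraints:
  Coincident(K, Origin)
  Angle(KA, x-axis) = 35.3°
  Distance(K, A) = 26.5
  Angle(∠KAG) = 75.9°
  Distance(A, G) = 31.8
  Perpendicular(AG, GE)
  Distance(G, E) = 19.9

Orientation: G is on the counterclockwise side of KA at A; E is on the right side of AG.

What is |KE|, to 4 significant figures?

52.17

K is at the origin; KA runs at 35.3° with length 26.5, so A = 26.5·(cos 35.3°, sin 35.3°) = (21.63, 15.31). ∠KAG = 75.9°, so AG runs at 35.3° + (180° − 75.9°) = 139.4° from the x-axis; with |AG| = 31.8, G = A + 31.8·(cos 139.4°, sin 139.4°) = (-2.517, 36.01). AG is perpendicular to GE; with |GE| = 19.9 on the right of AG, E = G + 19.9·(0.6508, 0.7593) = (10.43, 51.12). Then |KE| = |E − K| = 52.17.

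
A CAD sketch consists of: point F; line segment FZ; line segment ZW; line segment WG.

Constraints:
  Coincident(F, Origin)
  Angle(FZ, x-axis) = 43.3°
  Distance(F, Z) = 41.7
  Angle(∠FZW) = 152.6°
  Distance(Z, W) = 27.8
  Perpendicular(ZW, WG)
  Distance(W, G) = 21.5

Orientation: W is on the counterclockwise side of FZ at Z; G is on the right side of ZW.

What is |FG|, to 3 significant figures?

76.5

F is at the origin; FZ runs at 43.3° with length 41.7, so Z = 41.7·(cos 43.3°, sin 43.3°) = (30.3, 28.6). ∠FZW = 152.6°, so ZW runs at 43.3° + (180° − 152.6°) = 70.7° from the x-axis; with |ZW| = 27.8, W = Z + 27.8·(cos 70.7°, sin 70.7°) = (39.5, 54.8). The perpendicularity gives WG at right angles to ZW; with |WG| = 21.5 on the right of ZW, G = W + 21.5·(0.944, -0.331) = (59.8, 47.7). Then |FG| = |G − F| = 76.5.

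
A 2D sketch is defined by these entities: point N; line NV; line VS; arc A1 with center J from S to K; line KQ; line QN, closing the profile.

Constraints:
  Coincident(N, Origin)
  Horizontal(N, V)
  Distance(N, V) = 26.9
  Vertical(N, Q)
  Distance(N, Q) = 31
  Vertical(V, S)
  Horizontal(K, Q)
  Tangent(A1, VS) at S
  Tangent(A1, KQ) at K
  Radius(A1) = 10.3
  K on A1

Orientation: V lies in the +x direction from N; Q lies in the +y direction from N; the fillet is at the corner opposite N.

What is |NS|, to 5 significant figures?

33.943

N is at the origin; N and V share the same y with |NV| = 26.9 and V on the +x side, so V = (26.900, 0.0000). NQ is vertical with |NQ| = 31.0 and Q on the +y side, so Q = (0.0000, 31.000). The virtual corner opposite N is at (26.900, 31.000). Since A1 is tangent to VS there, JS ⟂ VS and since A1 is tangent to KQ there, JK ⟂ KQ, with radius 10.3, so the center J sits 10.3 in from both sides at J = (16.600, 20.700). That places the tangent points at S = (26.900, 20.700) on VS and K = (16.600, 31.000) on KQ. Then |NS| = |S − N| = 33.943.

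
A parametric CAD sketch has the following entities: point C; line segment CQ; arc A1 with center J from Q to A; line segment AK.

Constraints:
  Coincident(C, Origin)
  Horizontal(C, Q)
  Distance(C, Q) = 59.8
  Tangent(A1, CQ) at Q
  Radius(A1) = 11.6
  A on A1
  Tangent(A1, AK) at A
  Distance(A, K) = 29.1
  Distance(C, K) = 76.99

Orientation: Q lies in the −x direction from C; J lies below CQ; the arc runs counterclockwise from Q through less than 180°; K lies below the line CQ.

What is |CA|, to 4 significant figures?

72.50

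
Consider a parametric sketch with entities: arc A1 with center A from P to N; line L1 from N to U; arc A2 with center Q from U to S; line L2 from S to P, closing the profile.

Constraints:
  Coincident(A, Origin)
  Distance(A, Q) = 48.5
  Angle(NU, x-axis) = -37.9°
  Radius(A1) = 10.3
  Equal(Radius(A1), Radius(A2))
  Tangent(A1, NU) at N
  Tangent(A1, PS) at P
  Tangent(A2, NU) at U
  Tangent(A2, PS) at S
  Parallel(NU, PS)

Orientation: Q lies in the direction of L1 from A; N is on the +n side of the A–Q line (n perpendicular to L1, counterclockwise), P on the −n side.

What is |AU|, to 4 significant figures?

49.58

Tangency of A1 to both parallel lines with radius 10.3 puts N and P at A ± 10.3·n: N = (6.327, 8.128), P = (-6.327, -8.128). Equal radii place U and S the same way about Q: U = Q + 10.3·n = (44.60, -21.67), S = Q − 10.3·n = (31.94, -37.92). Then |AU| = |U − A| = 49.58.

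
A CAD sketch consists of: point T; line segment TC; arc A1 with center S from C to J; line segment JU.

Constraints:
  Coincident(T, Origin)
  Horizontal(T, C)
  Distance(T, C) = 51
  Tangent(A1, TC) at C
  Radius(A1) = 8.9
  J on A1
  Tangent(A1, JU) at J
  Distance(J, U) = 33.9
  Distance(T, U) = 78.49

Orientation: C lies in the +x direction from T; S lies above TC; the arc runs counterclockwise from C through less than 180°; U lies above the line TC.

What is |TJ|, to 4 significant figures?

60.03

Checks: |SJ| = 8.900 ✓; ∠(SJ, JU) = 90.00° ✓; |JU| = 33.90 ✓; |TU| = 78.49 ✓.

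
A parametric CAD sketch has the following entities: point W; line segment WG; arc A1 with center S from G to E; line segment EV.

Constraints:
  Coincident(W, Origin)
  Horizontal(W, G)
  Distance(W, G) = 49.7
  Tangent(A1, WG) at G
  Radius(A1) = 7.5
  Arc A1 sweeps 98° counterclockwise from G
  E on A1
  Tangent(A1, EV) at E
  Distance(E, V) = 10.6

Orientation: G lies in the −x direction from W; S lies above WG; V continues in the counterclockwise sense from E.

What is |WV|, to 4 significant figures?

47.71

W is at the origin; W and G share the same y with |WG| = 49.7 and G on the −x side, so G = (-49.70, 0.000). Since A1 is tangent to WG there, SG ⟂ WG, so S = G + (0, 7.5) = (-49.70, 7.500). On A1, G sits at bearing -90° from S; a 98° counterclockwise sweep puts E at bearing 8°, so E = S + 7.5·(cos 8°, sin 8°) = (-42.27, 8.544). Tangency of A1 to EV means the radius SE is perpendicular to EV, so EV runs along (−sin 8°, cos 8°); with |EV| = 10.6, V = (-43.75, 19.04). Then |WV| = |V − W| = 47.71.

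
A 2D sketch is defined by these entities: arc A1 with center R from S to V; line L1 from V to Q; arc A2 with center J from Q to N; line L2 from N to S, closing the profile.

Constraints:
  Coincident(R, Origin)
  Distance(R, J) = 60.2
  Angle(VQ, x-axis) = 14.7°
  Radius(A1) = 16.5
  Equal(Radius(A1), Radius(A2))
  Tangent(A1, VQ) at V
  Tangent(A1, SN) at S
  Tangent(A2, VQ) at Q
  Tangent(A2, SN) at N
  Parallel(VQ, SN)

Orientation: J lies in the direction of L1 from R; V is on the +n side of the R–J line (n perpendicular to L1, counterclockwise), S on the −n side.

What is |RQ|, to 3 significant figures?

62.4

Tangency of A1 to both parallel lines with radius 16.5 puts V and S at R ± 16.5·n: V = (-4.19, 16.0), S = (4.19, -16.0). Equal radii place Q and N the same way about J: Q = J + 16.5·n = (54.0, 31.2), N = J − 16.5·n = (62.4, -0.684). Then |RQ| = |Q − R| = 62.4.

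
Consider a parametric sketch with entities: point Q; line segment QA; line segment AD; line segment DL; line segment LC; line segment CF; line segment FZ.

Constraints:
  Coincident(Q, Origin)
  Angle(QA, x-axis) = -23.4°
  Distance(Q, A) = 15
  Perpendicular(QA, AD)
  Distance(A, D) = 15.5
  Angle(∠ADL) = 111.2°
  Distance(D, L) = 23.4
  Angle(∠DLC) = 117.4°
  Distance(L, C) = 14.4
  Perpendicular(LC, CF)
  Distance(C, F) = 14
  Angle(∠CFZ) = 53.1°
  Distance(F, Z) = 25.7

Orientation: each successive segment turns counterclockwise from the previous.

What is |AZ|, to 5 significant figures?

34.298

LC ⟂ CF, so CF runs at -72.000°; with |CF| = 14.0, F = (-6.1083, 6.9337). ∠CFZ = 53.1° gives FZ at 54.900° from the x-axis; with |FZ| = 25.7, Z = (8.6694, 27.960). Then |AZ| = |Z − A| = 34.298.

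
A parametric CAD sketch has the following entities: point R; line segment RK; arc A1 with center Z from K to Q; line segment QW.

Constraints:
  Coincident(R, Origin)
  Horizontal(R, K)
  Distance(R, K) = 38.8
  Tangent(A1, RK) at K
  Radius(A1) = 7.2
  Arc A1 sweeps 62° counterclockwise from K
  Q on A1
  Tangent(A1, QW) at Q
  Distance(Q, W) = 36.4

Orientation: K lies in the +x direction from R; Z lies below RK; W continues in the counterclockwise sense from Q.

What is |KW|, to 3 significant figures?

42.9

R is at the origin; R and K share the same y with |RK| = 38.8 and K on the +x side, so K = (38.8, 0.00). Since A1 is tangent to RK there, ZK ⟂ RK, so Z = K + (0, -7.2) = (38.8, -7.20). On A1, K sits at bearing 90° from Z; a 62° counterclockwise sweep puts Q at bearing 152°, so Q = Z + 7.2·(cos 152°, sin 152°) = (32.4, -3.82). A1 meets QW tangentially, so ZQ is at right angles to QW, so QW runs along (−sin 152°, cos 152°); with |QW| = 36.4, W = (15.4, -36.0). Then |KW| = |W − K| = 42.9.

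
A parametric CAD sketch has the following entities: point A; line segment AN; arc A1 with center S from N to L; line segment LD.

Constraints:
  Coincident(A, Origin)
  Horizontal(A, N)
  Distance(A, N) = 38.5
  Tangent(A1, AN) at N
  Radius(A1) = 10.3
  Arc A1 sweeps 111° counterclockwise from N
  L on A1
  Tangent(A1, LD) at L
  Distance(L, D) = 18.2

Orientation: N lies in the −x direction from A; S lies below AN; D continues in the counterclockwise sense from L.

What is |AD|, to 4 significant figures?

51.86

A is at the origin; AN is horizontal with |AN| = 38.5 and N on the −x side, so N = (-38.50, 0.000). Tangency of A1 to AN means the radius SN is perpendicular to AN, so S = N + (0, -10.3) = (-38.50, -10.30). On A1, N sits at bearing 90° from S; a 111° counterclockwise sweep puts L at bearing 201°, so L = S + 10.3·(cos 201°, sin 201°) = (-48.12, -13.99). Tangency of A1 to LD means the radius SL is perpendicular to LD, so LD runs along (−sin 201°, cos 201°); with |LD| = 18.2, D = (-41.59, -30.98). Then |AD| = |D − A| = 51.86.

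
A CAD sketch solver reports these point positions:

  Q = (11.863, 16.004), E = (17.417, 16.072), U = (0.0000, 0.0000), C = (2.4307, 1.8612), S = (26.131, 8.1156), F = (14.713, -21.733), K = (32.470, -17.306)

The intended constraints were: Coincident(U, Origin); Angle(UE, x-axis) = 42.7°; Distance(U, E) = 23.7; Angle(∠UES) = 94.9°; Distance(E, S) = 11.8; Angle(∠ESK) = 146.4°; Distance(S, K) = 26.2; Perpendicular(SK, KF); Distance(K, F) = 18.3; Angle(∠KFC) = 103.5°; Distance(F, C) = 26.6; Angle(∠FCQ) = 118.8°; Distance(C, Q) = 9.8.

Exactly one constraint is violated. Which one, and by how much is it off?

Distance(C, Q) = 9.8 — off by 7.20.

U = (0.00, 0.00) ✓; UE at 42.70° ✓; |UE| = 23.70 ✓; ∠UES = 94.90° ✓; |ES| = 11.80 ✓; ∠ESK = 146.4° ✓; |SK| = 26.20 ✓; ∠(SK, KF) = 90.00° ✓; |KF| = 18.30 ✓; ∠KFC = 103.5° ✓; |FC| = 26.60 ✓; ∠FCQ = 118.8° ✓; |CQ| = 17.00 ✗.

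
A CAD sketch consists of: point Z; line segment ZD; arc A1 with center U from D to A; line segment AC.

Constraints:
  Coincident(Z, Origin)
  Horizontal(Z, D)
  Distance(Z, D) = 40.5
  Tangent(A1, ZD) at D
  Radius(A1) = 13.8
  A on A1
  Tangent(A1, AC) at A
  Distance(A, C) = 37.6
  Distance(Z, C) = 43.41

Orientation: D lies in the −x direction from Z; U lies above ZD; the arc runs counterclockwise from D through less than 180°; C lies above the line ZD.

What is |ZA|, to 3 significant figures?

29.1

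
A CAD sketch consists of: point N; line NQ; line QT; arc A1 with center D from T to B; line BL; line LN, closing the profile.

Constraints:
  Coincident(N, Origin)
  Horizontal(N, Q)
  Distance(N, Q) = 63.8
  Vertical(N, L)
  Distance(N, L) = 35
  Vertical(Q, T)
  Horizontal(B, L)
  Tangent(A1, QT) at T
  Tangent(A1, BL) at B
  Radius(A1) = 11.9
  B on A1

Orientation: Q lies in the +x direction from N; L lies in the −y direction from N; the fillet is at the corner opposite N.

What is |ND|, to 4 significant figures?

56.81

N and L share the same x with |NL| = 35.0 and L on the −y side, so L = (0.000, -35.00). The virtual corner opposite N is at (63.80, -35.00). A1 meets QT tangentially, so DT is at right angles to QT and the tangent condition forces DB to be normal to BL, with radius 11.9, so the center D sits 11.9 in from both sides at D = (51.90, -23.10). Then |ND| = |D − N| = 56.81.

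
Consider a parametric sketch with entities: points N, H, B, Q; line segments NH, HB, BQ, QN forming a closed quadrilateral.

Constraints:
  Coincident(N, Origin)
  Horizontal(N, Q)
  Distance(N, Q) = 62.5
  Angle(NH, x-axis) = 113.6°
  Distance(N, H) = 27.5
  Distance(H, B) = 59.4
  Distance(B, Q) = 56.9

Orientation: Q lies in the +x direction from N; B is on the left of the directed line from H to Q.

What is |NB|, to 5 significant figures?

67.257

N is at the origin; NQ is horizontal with |NQ| = 62.5 and Q in +x, so Q = (62.5, 0). NH runs at 113.6° with |NH| = 27.5, so H = (-11.010, 25.200). B is determined by |HB| = 59.4 and |BQ| = 56.9 together: it lies at the intersection of circle(H, 59.4) and circle(Q, 56.9). With |HQ| = 77.709, the foot of the radical line on HQ is 40.725 from H and the perpendicular offset is √(59.4² − 40.725²) = 43.241. Taking the left-of-HQ solution: B = (41.537, 52.898).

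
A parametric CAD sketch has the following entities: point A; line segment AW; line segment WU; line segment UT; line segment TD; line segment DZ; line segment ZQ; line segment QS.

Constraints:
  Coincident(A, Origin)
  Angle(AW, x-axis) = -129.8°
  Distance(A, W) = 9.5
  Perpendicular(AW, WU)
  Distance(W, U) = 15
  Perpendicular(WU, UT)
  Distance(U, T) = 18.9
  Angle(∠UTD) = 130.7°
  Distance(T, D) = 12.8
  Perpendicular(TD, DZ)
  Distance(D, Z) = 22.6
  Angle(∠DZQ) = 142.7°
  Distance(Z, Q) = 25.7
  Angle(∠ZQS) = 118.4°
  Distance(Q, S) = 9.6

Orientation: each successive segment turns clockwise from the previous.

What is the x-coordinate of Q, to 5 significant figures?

-7.6047

A is at the origin; AW runs at -129.8° with length 9.5, so W = (-6.0810, -7.2987). AW is perpendicular to WU, so WU runs at 140.20°; with |WU| = 15.0, U = (-17.605, 2.3030). WU ⟂ UT, so UT runs at 50.200°; with |UT| = 18.9, T = (-5.5072, 16.824). ∠UTD = 130.7° gives TD at 0.90000° from the x-axis; with |TD| = 12.8, D = (7.2912, 17.025). TD ⟂ DZ, so DZ runs at -89.100°; with |DZ| = 22.6, Z = (7.6462, -5.5726). ∠DZQ = 142.7° gives ZQ at -126.40° from the x-axis; with |ZQ| = 25.7, Q = (-7.6047, -26.258). So Q.x = -7.6047.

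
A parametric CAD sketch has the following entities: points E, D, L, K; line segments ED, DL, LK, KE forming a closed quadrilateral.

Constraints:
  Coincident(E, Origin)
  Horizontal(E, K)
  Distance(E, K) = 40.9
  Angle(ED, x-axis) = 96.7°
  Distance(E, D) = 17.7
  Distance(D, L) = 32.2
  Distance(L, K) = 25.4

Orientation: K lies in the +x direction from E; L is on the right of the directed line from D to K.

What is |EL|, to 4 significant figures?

18.91

Checks: |DL| = 32.20 ✓; |LK| = 25.40 ✓.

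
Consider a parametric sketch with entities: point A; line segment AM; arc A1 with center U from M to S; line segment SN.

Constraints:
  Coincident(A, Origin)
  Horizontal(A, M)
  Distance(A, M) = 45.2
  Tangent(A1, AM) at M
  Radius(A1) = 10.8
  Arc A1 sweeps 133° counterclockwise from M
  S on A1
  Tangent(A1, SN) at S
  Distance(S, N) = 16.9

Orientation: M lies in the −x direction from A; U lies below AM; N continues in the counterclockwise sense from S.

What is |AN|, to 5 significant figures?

51.576

A is at the origin; AM is horizontal with |AM| = 45.2 and M on the −x side, so M = (-45.200, 0.0000). The tangent condition forces UM to be normal to AM, so U = M + (0, -10.8) = (-45.200, -10.800). On A1, M sits at bearing 90° from U; a 133° counterclockwise sweep puts S at bearing 223°, so S = U + 10.8·(cos 223°, sin 223°) = (-53.099, -18.166). Since A1 is tangent to SN there, US ⟂ SN, so SN runs along (−sin 223°, cos 223°); with |SN| = 16.9, N = (-41.573, -30.525). Then |AN| = |N − A| = 51.576.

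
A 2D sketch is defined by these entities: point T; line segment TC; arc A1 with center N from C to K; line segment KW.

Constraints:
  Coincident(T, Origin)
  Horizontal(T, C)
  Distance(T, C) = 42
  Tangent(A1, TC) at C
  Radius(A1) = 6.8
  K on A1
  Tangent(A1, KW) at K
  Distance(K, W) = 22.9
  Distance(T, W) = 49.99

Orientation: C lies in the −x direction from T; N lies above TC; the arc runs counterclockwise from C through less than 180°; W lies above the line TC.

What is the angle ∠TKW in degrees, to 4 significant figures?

113.5°

Checks: |NK| = 6.800 ✓; ∠(NK, KW) = 90.00° ✓; |KW| = 22.90 ✓; |TW| = 49.99 ✓.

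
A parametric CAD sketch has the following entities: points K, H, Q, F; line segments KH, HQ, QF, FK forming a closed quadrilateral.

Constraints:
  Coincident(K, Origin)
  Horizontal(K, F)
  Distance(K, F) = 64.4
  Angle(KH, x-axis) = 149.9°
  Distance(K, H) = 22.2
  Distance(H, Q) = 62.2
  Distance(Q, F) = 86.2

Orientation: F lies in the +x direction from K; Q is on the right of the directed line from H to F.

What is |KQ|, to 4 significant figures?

50.03

Checks: |HQ| = 62.20 ✓; |QF| = 86.20 ✓.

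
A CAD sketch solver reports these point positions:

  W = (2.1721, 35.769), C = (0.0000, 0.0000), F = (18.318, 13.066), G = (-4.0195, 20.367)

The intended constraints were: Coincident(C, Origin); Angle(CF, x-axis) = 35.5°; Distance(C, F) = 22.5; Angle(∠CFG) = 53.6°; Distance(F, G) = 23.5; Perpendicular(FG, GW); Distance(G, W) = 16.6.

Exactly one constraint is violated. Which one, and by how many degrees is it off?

Perpendicular(FG, GW) — off by 3.80°.

C = (0.00, 0.00) ✓; CF at 35.50° ✓; |CF| = 22.50 ✓; ∠CFG = 53.60° ✓; |FG| = 23.50 ✓; ∠(FG, GW) = 93.80° ✗; |GW| = 16.60 ✓.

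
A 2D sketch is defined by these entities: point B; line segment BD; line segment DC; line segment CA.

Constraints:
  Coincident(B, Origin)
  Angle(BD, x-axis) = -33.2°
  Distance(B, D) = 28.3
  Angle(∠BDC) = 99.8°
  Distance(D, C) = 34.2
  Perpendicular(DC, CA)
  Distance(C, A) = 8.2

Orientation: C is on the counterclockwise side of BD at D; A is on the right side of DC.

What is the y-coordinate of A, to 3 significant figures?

3.92

∠BDC = 99.8°, so DC runs at -33.2° + (180° − 99.8°) = 47.0° from the x-axis; with |DC| = 34.2, C = D + 34.2·(cos 47.0°, sin 47.0°) = (47.0, 9.52). DC ⟂ CA; with |CA| = 8.2 on the right of DC, A = C + 8.2·(0.731, -0.682) = (53.0, 3.92). So A.y = 3.92.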